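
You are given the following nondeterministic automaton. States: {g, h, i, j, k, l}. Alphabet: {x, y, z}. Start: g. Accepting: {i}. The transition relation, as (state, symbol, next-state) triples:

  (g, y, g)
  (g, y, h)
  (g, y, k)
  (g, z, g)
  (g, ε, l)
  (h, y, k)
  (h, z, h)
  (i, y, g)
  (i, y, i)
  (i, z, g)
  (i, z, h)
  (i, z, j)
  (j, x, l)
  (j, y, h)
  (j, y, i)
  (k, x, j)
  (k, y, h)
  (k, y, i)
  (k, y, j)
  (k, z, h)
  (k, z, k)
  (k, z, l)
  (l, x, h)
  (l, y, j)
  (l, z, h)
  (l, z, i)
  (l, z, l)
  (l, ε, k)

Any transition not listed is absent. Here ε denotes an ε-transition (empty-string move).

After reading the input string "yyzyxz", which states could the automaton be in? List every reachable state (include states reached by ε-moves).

{h, i, k, l}

Start: ε-closure({g}) = {g, k, l}.
Read 'y': {g, k, l} → {g, h, i, j, k, l}.
Read 'y': {g, h, i, j, k, l} → {g, h, i, j, k, l}.
Read 'z': {g, h, i, j, k, l} → {g, h, i, j, k, l}.
Read 'y': {g, h, i, j, k, l} → {g, h, i, j, k, l}.
Read 'x': {g, h, i, j, k, l} → {h, j, k, l}.
Read 'z': {h, j, k, l} → {h, i, k, l}.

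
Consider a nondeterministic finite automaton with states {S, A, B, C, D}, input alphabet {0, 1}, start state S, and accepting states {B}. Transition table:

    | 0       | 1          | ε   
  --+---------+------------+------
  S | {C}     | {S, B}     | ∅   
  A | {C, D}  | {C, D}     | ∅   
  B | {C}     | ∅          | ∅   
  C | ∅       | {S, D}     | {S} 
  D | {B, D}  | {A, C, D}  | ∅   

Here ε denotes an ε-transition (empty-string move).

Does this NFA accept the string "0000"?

No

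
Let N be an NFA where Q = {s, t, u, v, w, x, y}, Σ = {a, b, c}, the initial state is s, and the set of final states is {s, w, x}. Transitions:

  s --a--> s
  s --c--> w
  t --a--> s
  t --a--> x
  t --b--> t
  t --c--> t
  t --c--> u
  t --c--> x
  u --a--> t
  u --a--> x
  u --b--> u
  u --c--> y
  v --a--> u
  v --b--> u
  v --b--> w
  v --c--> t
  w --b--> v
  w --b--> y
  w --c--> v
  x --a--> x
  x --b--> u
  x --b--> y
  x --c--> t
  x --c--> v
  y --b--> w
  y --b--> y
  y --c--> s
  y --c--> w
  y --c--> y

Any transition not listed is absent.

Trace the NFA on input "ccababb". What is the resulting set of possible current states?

{t, u, w, y}

Start in {s}.
Read 'c': s→{w}; now {w}.
Read 'c': w→{v}; now {v}.
Read 'a': v→{u}; now {u}.
Read 'b': u→{u}; now {u}.
Read 'a': u→{t, x}; now {t, x}.
Read 'b': t→{t}, x→{u, y}; now {t, u, y}.
Read 'b': t→{t}, u→{u}, y→{w, y}; now {t, u, w, y}.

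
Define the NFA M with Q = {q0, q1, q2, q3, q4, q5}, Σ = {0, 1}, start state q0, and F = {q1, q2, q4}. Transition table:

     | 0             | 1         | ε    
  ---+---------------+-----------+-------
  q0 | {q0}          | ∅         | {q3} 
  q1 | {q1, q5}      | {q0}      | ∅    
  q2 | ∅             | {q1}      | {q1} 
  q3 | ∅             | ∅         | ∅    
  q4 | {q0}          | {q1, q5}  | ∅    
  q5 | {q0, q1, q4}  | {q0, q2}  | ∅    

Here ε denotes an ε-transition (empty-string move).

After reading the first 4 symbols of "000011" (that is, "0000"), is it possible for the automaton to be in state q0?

Yes

Start: ε-closure({q0}) = {q0, q3}.
Read '0': q0→{q0}, q3→∅; union {q0}; ε-closure = {q0, q3}.
Read '0': q0→{q0}, q3→∅; union {q0}; ε-closure = {q0, q3}.
Read '0': q0→{q0}, q3→∅; union {q0}; ε-closure = {q0, q3}.
Read '0': q0→{q0}, q3→∅; union {q0}; ε-closure = {q0, q3}.
State q0 is in {q0, q3}.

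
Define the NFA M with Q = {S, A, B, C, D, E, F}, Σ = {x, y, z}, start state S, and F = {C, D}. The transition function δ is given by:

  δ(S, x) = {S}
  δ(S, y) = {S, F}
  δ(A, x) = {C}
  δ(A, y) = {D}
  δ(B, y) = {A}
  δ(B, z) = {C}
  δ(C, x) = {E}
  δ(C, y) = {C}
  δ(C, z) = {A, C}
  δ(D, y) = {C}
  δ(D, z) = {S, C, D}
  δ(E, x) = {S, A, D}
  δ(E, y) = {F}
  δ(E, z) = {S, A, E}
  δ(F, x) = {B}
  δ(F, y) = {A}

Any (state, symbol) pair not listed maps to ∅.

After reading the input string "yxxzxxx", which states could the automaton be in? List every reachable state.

∅

Start in {S}.
Read 'y': {S} → {S, F}.
Read 'x': {S, F} → {S, B}.
Read 'x': {S, B} → {S}.
Read 'z': {S} → ∅.
The set is empty and remains empty for the remaining 3 symbols.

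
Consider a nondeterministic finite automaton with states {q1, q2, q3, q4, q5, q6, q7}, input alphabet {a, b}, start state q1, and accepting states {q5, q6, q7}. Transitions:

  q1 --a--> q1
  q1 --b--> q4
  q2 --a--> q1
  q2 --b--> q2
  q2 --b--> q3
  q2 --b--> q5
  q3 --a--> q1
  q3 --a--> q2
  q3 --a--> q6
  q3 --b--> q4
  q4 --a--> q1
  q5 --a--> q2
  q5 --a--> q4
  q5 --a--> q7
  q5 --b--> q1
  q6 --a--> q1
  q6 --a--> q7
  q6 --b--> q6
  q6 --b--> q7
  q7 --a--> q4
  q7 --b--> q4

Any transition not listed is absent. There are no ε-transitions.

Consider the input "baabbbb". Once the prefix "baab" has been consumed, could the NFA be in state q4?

Yes

Start in {q1}.
Read 'b': {q1} → {q4}.
Read 'a': {q4} → {q1}.
Read 'a': {q1} → {q1}.
Read 'b': {q1} → {q4}.
State q4 is in {q4}.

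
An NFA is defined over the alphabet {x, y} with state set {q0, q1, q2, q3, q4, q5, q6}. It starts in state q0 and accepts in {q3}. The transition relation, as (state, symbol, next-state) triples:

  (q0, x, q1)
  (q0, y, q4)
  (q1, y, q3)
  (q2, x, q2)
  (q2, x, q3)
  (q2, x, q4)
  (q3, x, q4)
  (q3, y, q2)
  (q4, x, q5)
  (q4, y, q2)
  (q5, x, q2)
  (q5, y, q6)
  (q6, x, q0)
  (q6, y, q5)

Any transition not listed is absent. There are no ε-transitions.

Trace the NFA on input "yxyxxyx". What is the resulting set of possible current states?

Start in {q0}.
Read 'y': {q0} → {q4}.
Read 'x': {q4} → {q5}.
Read 'y': {q5} → {q6}.
Read 'x': {q6} → {q0}.
Read 'x': {q0} → {q1}.
Read 'y': {q1} → {q3}.
Read 'x': {q3} → {q4}.

{q4}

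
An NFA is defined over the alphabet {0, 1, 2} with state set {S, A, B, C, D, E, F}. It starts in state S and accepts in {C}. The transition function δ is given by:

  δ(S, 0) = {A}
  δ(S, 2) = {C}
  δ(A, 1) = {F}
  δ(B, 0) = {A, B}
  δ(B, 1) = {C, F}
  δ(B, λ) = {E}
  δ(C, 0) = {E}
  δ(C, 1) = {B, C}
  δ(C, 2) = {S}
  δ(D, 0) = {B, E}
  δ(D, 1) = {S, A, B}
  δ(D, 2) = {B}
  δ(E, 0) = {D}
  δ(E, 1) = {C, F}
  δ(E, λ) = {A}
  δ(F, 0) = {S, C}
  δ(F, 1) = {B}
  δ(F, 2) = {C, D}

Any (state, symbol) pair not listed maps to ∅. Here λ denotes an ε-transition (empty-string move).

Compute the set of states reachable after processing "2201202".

Start in {S}.
Read '2': {S} → {C}.
Read '2': {C} → {S}.
Read '0': {S} → {A}.
Read '1': {A} → {F}.
Read '2': {F} → {C, D}.
Read '0': {C, D} → {A, B, E}.
Read '2': {A, B, E} → ∅.

∅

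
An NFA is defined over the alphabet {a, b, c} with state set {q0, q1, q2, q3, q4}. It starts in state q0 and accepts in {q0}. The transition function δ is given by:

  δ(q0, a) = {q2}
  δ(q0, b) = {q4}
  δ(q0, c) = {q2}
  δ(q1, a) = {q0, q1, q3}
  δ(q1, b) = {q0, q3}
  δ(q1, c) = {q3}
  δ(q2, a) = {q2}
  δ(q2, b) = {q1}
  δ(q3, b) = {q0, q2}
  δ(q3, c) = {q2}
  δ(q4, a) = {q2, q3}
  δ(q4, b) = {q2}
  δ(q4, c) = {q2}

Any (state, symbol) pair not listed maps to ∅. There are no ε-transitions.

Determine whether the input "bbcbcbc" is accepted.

No

Start in {q0}.
Read 'b': {q0} → {q4}.
Read 'b': {q4} → {q2}.
Read 'c': {q2} → ∅.
The set is empty and remains empty for the remaining 4 symbols.
The final set ∅ contains no accepting state.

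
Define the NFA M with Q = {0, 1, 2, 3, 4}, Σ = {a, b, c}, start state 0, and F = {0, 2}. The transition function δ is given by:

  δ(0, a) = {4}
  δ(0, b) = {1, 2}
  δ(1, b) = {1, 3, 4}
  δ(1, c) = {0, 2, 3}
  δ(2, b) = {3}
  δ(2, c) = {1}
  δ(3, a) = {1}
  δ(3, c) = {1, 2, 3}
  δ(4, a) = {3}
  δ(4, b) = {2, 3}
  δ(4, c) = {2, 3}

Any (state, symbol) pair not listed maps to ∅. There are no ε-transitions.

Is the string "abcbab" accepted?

Start in {0}.
Read 'a': 0→{4}; now {4}.
Read 'b': 4→{2, 3}; now {2, 3}.
Read 'c': 2→{1}, 3→{1, 2, 3}; now {1, 2, 3}.
Read 'b': 1→{1, 3, 4}, 2→{3}, 3→∅; now {1, 3, 4}.
Read 'a': 1→∅, 3→{1}, 4→{3}; now {1, 3}.
Read 'b': 1→{1, 3, 4}, 3→∅; now {1, 3, 4}.
The final set {1, 3, 4} contains no accepting state.

No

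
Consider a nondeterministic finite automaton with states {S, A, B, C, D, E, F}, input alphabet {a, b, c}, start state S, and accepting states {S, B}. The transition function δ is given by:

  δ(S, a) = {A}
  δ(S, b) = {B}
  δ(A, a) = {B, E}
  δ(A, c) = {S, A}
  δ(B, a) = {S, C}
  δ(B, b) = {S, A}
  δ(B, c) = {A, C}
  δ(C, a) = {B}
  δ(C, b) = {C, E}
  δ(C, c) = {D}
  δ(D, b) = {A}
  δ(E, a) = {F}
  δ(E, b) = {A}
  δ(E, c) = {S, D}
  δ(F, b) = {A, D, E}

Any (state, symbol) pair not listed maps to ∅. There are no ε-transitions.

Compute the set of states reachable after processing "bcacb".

{A, B, C, E}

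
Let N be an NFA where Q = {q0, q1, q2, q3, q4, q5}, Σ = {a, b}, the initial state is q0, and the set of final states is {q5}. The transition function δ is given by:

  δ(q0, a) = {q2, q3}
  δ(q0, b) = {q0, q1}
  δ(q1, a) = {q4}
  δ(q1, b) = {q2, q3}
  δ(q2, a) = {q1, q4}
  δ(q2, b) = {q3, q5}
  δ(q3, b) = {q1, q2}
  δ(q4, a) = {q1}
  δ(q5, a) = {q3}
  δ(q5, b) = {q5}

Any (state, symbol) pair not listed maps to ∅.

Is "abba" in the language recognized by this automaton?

No

Start in {q0}.
Read 'a': {q0} → {q2, q3}.
Read 'b': {q2, q3} → {q1, q2, q3, q5}.
Read 'b': {q1, q2, q3, q5} → {q1, q2, q3, q5}.
Read 'a': {q1, q2, q3, q5} → {q1, q3, q4}.
The final set {q1, q3, q4} contains no accepting state.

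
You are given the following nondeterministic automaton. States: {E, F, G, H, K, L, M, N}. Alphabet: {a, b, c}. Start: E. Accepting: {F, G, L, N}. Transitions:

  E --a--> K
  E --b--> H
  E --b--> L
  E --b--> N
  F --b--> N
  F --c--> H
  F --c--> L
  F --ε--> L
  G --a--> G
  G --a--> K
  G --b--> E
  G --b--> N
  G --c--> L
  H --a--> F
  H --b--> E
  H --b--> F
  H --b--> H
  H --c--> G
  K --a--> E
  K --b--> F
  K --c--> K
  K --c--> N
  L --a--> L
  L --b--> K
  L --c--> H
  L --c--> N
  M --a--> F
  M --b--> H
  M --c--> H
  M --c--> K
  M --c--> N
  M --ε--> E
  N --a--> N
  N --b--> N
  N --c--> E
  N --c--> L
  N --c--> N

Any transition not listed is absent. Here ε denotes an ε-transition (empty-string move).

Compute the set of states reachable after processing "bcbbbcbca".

Start in {E}.
Read 'b': E→{H, L, N}; now {H, L, N}.
Read 'c': H→{G}, L→{H, N}, N→{E, L, N}; now {E, G, H, L, N}.
Read 'b': E→{H, L, N}, G→{E, N}, H→{E, F, H}, L→{K}, N→{N}; now {E, F, H, K, L, N}.
Read 'b': E→{H, L, N}, F→{N}, H→{E, F, H}, K→{F}, L→{K}, N→{N}; now {E, F, H, K, L, N}.
Read 'b': E→{H, L, N}, F→{N}, H→{E, F, H}, K→{F}, L→{K}, N→{N}; now {E, F, H, K, L, N}.
Read 'c': E→∅, F→{H, L}, H→{G}, K→{K, N}, L→{H, N}, N→{E, L, N}; now {E, G, H, K, L, N}.
Read 'b': E→{H, L, N}, G→{E, N}, H→{E, F, H}, K→{F}, L→{K}, N→{N}; now {E, F, H, K, L, N}.
Read 'c': E→∅, F→{H, L}, H→{G}, K→{K, N}, L→{H, N}, N→{E, L, N}; now {E, G, H, K, L, N}.
Read 'a': E→{K}, G→{G, K}, H→{F}, K→{E}, L→{L}, N→{N}; now {E, F, G, K, L, N}.

{E, F, G, K, L, N}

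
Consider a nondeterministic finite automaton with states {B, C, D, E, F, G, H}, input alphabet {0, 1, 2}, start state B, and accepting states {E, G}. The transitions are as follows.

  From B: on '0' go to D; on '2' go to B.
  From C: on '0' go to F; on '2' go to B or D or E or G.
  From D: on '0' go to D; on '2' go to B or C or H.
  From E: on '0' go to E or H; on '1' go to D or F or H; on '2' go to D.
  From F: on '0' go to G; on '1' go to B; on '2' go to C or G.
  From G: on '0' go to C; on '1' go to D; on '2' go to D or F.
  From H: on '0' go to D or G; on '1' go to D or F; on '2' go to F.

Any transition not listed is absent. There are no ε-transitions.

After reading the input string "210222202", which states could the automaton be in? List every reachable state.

∅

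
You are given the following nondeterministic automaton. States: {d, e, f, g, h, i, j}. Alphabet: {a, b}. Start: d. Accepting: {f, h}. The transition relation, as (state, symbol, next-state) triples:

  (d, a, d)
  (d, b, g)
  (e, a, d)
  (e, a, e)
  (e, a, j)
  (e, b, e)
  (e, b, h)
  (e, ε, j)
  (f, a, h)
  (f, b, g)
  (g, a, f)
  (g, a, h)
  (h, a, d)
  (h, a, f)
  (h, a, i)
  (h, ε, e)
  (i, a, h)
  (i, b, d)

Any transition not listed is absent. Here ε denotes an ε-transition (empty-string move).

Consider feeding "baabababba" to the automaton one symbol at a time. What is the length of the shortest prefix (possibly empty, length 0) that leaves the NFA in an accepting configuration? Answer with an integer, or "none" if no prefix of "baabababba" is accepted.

2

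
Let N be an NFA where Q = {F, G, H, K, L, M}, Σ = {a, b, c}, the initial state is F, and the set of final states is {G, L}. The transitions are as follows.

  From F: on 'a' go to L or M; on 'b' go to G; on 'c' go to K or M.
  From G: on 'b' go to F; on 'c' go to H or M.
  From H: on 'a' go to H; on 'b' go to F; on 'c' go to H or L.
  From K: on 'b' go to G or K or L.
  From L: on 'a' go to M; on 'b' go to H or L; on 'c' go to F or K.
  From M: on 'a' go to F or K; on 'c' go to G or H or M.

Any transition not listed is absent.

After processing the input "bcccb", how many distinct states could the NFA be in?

5

Start in {F}.
Read 'b': {F} → {G}.
Read 'c': {G} → {H, M}.
Read 'c': {H, M} → {G, H, L, M}.
Read 'c': {G, H, L, M} → {F, G, H, K, L, M}.
Read 'b': {F, G, H, K, L, M} → {F, G, H, K, L}.
That set has 5 states.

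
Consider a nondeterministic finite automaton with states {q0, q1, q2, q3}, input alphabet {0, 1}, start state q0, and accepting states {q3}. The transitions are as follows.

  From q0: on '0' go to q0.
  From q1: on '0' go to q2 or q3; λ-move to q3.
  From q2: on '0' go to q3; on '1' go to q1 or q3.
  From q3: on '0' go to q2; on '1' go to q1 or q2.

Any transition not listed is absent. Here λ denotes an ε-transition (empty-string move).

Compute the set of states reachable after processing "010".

∅

Start in {q0}.
Read '0': q0→{q0}; now {q0}.
Read '1': q0→∅; now ∅.
The set is empty and remains empty for the remaining 1 symbol.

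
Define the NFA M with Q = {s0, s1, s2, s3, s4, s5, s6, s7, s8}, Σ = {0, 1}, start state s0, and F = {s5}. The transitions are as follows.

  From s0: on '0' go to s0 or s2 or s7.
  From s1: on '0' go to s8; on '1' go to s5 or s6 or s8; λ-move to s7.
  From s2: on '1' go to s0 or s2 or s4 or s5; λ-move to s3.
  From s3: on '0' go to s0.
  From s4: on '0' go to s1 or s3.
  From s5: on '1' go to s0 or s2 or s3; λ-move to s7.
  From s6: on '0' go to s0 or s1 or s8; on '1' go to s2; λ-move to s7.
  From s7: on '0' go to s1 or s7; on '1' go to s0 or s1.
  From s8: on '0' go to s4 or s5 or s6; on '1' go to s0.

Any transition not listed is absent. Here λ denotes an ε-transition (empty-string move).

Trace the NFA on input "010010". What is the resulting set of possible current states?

Start in {s0}.
Read '0': s0→{s0, s2, s7}; union {s0, s2, s7}; ε-closure = {s0, s2, s3, s7}.
Read '1': s0→∅, s2→{s0, s2, s4, s5}, s3→∅, s7→{s0, s1}; union {s0, s1, s2, s4, s5}; ε-closure = {s0, s1, s2, s3, s4, s5, s7}.
Read '0': s0→{s0, s2, s7}, s1→{s8}, s2→∅, s3→{s0}, s4→{s1, s3}, s5→∅, s7→{s1, s7}; now {s0, s1, s2, s3, s7, s8}.
Read '0': s0→{s0, s2, s7}, s1→{s8}, s2→∅, s3→{s0}, s7→{s1, s7}, s8→{s4, s5, s6}; union {s0, s1, s2, s4, s5, s6, s7, s8}; ε-closure = {s0, s1, s2, s3, s4, s5, s6, s7, s8}.
Read '1': s0→∅, s1→{s5, s6, s8}, s2→{s0, s2, s4, s5}, s3→∅, s4→∅, s5→{s0, s2, s3}, s6→{s2}, s7→{s0, s1}, s8→{s0}; union {s0, s1, s2, s3, s4, s5, s6, s8}; ε-closure = {s0, s1, s2, s3, s4, s5, s6, s7, s8}.
Read '0': s0→{s0, s2, s7}, s1→{s8}, s2→∅, s3→{s0}, s4→{s1, s3}, s5→∅, s6→{s0, s1, s8}, s7→{s1, s7}, s8→{s4, s5, s6}; now {s0, s1, s2, s3, s4, s5, s6, s7, s8}.

{s0, s1, s2, s3, s4, s5, s6, s7, s8}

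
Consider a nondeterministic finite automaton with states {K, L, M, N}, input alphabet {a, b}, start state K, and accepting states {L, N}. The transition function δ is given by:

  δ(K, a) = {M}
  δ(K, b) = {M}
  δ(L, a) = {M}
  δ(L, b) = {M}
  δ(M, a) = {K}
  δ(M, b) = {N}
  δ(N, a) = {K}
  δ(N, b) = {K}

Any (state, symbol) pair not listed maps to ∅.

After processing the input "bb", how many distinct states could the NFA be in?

Start in {K}.
Read 'b': K→{M}; now {M}.
Read 'b': M→{N}; now {N}.
That set has 1 state.

1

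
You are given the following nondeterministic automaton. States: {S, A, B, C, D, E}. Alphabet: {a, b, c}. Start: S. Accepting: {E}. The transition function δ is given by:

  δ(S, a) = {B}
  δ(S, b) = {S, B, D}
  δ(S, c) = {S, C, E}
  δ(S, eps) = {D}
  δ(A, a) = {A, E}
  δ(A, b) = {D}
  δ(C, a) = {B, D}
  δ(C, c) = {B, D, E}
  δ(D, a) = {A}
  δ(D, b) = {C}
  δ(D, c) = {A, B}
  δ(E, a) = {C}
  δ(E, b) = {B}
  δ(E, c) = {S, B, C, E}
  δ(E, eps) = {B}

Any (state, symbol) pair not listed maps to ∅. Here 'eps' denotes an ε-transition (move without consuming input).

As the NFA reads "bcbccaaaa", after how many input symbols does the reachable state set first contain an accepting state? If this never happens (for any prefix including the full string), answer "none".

Start: ε-closure({S}) = {S, D}.
Read 'b': {S, D} → {S, B, C, D}.
Read 'c': {S, B, C, D} → {S, A, B, C, D, E}.
None of the earlier sets intersect F, but {S, A, B, C, D, E} does.

2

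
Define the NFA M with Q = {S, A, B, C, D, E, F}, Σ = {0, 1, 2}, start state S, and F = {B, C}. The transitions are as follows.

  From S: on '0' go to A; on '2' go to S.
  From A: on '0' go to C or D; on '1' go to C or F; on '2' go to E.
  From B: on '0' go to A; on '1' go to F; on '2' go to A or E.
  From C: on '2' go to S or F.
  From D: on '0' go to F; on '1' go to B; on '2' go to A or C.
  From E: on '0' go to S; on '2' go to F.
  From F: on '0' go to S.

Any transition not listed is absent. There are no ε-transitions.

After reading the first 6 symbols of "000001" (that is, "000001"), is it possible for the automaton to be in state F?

Start in {S}.
Read '0': S→{A}; now {A}.
Read '0': A→{C, D}; now {C, D}.
Read '0': C→∅, D→{F}; now {F}.
Read '0': F→{S}; now {S}.
Read '0': S→{A}; now {A}.
Read '1': A→{C, F}; now {C, F}.
State F is in {C, F}.

Yes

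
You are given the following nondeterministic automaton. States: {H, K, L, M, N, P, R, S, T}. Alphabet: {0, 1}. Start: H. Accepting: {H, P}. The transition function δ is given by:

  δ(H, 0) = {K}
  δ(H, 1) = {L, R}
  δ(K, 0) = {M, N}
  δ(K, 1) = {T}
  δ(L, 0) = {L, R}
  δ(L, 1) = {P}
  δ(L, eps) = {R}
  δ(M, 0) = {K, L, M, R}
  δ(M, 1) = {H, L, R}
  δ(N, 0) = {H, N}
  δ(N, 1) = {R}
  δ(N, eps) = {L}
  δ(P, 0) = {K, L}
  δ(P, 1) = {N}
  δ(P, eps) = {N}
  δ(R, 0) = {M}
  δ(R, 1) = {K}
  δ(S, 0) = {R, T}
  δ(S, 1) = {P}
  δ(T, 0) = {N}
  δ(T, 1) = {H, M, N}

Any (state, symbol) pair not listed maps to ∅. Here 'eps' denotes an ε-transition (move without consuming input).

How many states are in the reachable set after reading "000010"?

6

Start in {H}.
Read '0': H→{K}; now {K}.
Read '0': K→{M, N}; union {M, N}; ε-closure = {L, M, N, R}.
Read '0': L→{L, R}, M→{K, L, M, R}, N→{H, N}, R→{M}; now {H, K, L, M, N, R}.
Read '0': H→{K}, K→{M, N}, L→{L, R}, M→{K, L, M, R}, N→{H, N}, R→{M}; now {H, K, L, M, N, R}.
Read '1': H→{L, R}, K→{T}, L→{P}, M→{H, L, R}, N→{R}, R→{K}; union {H, K, L, P, R, T}; ε-closure = {H, K, L, N, P, R, T}.
Read '0': H→{K}, K→{M, N}, L→{L, R}, N→{H, N}, P→{K, L}, R→{M}, T→{N}; now {H, K, L, M, N, R}.
That set has 6 states.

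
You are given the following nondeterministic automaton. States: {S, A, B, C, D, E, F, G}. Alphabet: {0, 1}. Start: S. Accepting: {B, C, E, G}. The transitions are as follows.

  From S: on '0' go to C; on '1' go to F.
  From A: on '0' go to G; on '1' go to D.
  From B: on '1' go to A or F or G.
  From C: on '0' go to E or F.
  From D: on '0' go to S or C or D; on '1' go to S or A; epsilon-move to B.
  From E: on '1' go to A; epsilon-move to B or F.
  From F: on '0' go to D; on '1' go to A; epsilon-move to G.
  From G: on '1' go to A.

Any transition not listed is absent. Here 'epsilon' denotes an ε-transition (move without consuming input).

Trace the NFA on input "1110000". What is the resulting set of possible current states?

Start in {S}.
Read '1': S→{F}; union {F}; ε-closure = {F, G}.
Read '1': F→{A}, G→{A}; now {A}.
Read '1': A→{D}; union {D}; ε-closure = {B, D}.
Read '0': B→∅, D→{S, C, D}; union {S, C, D}; ε-closure = {S, B, C, D}.
Read '0': S→{C}, B→∅, C→{E, F}, D→{S, C, D}; union {S, C, D, E, F}; ε-closure = {S, B, C, D, E, F, G}.
Read '0': S→{C}, B→∅, C→{E, F}, D→{S, C, D}, E→∅, F→{D}, G→∅; union {S, C, D, E, F}; ε-closure = {S, B, C, D, E, F, G}.
Read '0': S→{C}, B→∅, C→{E, F}, D→{S, C, D}, E→∅, F→{D}, G→∅; union {S, C, D, E, F}; ε-closure = {S, B, C, D, E, F, G}.

{S, B, C, D, E, F, G}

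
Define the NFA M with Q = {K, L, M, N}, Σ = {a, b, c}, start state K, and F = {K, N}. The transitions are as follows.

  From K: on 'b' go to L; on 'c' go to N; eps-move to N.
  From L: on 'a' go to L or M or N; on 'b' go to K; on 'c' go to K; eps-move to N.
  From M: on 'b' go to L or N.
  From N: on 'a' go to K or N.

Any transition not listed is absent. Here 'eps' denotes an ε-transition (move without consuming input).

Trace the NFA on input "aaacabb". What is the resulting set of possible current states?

Start: ε-closure({K}) = {K, N}.
Read 'a': K→∅, N→{K, N}; now {K, N}.
Read 'a': K→∅, N→{K, N}; now {K, N}.
Read 'a': K→∅, N→{K, N}; now {K, N}.
Read 'c': K→{N}, N→∅; now {N}.
Read 'a': N→{K, N}; now {K, N}.
Read 'b': K→{L}, N→∅; union {L}; ε-closure = {L, N}.
Read 'b': L→{K}, N→∅; union {K}; ε-closure = {K, N}.

{K, N}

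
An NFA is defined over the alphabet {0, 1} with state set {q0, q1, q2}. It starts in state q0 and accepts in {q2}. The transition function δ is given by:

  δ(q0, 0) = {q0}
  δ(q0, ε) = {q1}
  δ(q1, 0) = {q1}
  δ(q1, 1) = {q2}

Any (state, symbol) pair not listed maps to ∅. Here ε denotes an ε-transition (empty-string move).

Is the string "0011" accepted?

No

Start: ε-closure({q0}) = {q0, q1}.
Read '0': {q0, q1} → {q0, q1}.
Read '0': {q0, q1} → {q0, q1}.
Read '1': {q0, q1} → {q2}.
Read '1': {q2} → ∅.
The final set ∅ contains no accepting state.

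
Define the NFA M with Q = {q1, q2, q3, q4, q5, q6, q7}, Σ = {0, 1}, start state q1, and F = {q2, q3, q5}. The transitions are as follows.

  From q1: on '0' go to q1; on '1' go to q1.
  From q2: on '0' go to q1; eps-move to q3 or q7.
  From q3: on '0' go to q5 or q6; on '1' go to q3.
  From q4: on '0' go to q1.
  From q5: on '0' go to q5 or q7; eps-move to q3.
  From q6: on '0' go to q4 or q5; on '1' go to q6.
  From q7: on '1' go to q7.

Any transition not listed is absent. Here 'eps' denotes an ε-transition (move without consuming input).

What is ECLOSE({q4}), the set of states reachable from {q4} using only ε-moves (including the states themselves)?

Begin with {q4}.
No ε-moves leave this set, so the closure equals the set itself.

{q4}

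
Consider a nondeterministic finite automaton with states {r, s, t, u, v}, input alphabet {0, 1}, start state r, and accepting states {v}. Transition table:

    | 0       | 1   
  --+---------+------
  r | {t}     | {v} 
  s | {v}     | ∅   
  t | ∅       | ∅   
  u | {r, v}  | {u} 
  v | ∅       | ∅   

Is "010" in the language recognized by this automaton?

No

Start in {r}.
Read '0': {r} → {t}.
Read '1': {t} → ∅.
The set is empty and remains empty for the remaining 1 symbol.
The final set ∅ contains no accepting state.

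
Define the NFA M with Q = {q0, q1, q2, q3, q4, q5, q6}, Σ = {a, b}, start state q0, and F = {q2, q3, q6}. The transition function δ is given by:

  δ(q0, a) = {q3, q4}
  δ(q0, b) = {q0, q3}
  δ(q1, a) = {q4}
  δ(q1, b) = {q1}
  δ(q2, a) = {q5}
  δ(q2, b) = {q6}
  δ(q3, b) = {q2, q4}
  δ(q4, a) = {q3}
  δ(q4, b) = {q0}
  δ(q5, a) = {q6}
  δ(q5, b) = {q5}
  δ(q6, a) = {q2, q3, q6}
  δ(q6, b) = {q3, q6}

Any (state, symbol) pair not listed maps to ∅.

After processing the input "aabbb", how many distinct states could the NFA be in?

Start in {q0}.
Read 'a': {q0} → {q3, q4}.
Read 'a': {q3, q4} → {q3}.
Read 'b': {q3} → {q2, q4}.
Read 'b': {q2, q4} → {q0, q6}.
Read 'b': {q0, q6} → {q0, q3, q6}.
That set has 3 states.

3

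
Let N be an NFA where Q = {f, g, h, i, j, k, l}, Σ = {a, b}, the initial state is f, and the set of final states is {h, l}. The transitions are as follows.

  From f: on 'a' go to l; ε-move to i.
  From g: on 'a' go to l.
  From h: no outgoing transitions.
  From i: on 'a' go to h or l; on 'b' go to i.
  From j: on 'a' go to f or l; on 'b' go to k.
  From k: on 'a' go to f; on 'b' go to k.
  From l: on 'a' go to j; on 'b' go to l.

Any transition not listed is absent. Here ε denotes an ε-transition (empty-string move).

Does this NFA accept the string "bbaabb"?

No

Start: ε-closure({f}) = {f, i}.
Read 'b': {f, i} → {i}.
Read 'b': {i} → {i}.
Read 'a': {i} → {h, l}.
Read 'a': {h, l} → {j}.
Read 'b': {j} → {k}.
Read 'b': {k} → {k}.
The final set {k} contains no accepting state.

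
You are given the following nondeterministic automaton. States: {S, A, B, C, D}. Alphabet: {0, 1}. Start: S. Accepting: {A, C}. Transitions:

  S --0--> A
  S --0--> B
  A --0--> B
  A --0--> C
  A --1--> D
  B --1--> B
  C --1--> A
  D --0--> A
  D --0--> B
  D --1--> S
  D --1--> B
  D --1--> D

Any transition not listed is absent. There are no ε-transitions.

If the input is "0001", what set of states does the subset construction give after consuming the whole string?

Start in {S}.
Read '0': {S} → {A, B}.
Read '0': {A, B} → {B, C}.
Read '0': {B, C} → ∅.
The set is empty and remains empty for the remaining 1 symbol.

∅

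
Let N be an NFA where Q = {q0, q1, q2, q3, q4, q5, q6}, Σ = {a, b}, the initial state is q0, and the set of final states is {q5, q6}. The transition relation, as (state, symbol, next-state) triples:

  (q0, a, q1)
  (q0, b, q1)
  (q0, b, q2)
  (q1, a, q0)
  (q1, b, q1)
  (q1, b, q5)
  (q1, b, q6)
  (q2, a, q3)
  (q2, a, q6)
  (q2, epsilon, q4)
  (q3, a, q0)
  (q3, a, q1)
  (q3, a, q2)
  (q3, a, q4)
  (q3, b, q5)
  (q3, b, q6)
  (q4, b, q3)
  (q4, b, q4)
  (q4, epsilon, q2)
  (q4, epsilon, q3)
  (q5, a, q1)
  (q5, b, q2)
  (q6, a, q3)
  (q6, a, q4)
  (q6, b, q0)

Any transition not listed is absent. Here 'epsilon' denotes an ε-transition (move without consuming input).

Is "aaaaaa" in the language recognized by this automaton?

Start in {q0}.
Read 'a': q0→{q1}; now {q1}.
Read 'a': q1→{q0}; now {q0}.
Read 'a': q0→{q1}; now {q1}.
Read 'a': q1→{q0}; now {q0}.
Read 'a': q0→{q1}; now {q1}.
Read 'a': q1→{q0}; now {q0}.
The final set {q0} contains no accepting state.

No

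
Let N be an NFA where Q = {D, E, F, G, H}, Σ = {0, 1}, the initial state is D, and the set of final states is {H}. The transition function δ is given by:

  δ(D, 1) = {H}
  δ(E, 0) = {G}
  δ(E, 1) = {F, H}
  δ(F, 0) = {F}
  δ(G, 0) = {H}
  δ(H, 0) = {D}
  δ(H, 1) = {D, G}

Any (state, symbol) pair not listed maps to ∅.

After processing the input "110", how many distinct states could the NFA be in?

Start in {D}.
Read '1': D→{H}; now {H}.
Read '1': H→{D, G}; now {D, G}.
Read '0': D→∅, G→{H}; now {H}.
That set has 1 state.

1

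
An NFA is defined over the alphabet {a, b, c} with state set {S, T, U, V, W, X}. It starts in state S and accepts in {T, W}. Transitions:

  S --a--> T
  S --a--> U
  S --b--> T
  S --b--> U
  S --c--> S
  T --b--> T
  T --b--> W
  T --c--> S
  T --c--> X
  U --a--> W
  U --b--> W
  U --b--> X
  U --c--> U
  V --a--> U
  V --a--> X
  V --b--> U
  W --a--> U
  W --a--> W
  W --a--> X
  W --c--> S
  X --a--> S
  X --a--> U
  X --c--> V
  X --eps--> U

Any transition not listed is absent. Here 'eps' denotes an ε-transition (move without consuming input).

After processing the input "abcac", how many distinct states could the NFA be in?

Start in {S}.
Read 'a': S→{T, U}; now {T, U}.
Read 'b': T→{T, W}, U→{W, X}; union {T, W, X}; ε-closure = {T, U, W, X}.
Read 'c': T→{S, X}, U→{U}, W→{S}, X→{V}; now {S, U, V, X}.
Read 'a': S→{T, U}, U→{W}, V→{U, X}, X→{S, U}; now {S, T, U, W, X}.
Read 'c': S→{S}, T→{S, X}, U→{U}, W→{S}, X→{V}; now {S, U, V, X}.
That set has 4 states.

4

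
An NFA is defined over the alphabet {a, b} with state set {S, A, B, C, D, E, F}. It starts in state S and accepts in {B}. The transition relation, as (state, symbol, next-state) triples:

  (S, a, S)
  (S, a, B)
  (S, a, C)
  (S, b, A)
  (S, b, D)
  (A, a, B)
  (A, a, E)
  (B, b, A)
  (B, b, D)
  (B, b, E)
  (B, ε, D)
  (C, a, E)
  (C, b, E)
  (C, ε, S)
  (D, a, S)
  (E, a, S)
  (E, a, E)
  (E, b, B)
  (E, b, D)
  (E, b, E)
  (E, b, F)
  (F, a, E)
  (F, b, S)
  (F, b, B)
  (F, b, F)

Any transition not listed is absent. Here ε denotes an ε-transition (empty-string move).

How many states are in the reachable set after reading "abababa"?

4

Start in {S}.
Read 'a': S→{S, B, C}; union {S, B, C}; ε-closure = {S, B, C, D}.
Read 'b': S→{A, D}, B→{A, D, E}, C→{E}, D→∅; now {A, D, E}.
Read 'a': A→{B, E}, D→{S}, E→{S, E}; union {S, B, E}; ε-closure = {S, B, D, E}.
Read 'b': S→{A, D}, B→{A, D, E}, D→∅, E→{B, D, E, F}; now {A, B, D, E, F}.
Read 'a': A→{B, E}, B→∅, D→{S}, E→{S, E}, F→{E}; union {S, B, E}; ε-closure = {S, B, D, E}.
Read 'b': S→{A, D}, B→{A, D, E}, D→∅, E→{B, D, E, F}; now {A, B, D, E, F}.
Read 'a': A→{B, E}, B→∅, D→{S}, E→{S, E}, F→{E}; union {S, B, E}; ε-closure = {S, B, D, E}.
That set has 4 states.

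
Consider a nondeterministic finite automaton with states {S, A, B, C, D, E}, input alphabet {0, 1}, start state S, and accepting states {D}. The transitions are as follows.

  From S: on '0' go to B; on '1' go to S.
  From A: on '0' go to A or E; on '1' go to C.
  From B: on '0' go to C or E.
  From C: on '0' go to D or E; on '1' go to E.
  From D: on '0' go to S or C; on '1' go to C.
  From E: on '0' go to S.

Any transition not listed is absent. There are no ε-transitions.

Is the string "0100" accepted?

No

Start in {S}.
Read '0': {S} → {B}.
Read '1': {B} → ∅.
The set is empty and remains empty for the remaining 2 symbols.
The final set ∅ contains no accepting state.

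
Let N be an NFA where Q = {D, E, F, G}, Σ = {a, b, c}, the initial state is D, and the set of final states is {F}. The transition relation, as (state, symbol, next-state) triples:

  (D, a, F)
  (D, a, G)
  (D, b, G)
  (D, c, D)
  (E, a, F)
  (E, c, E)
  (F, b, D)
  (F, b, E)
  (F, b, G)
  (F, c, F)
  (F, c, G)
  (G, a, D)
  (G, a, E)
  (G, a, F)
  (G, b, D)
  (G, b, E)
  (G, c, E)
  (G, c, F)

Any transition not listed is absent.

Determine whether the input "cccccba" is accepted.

Start in {D}.
Read 'c': D→{D}; now {D}.
Read 'c': D→{D}; now {D}.
Read 'c': D→{D}; now {D}.
Read 'c': D→{D}; now {D}.
Read 'c': D→{D}; now {D}.
Read 'b': D→{G}; now {G}.
Read 'a': G→{D, E, F}; now {D, E, F}.
The final set {D, E, F} contains the accepting state F.

Yes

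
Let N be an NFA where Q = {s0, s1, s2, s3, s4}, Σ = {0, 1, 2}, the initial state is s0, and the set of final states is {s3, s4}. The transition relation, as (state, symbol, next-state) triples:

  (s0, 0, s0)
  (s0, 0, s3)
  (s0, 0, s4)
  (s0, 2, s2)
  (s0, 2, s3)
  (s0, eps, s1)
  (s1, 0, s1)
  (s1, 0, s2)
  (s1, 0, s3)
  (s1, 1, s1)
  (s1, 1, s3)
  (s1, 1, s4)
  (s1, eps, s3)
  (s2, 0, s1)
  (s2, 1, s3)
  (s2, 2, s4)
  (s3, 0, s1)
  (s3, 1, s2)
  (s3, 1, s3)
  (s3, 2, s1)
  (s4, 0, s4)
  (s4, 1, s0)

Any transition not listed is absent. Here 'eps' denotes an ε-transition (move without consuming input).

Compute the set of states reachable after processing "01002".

{s1, s2, s3, s4}

Start: ε-closure({s0}) = {s0, s1, s3}.
Read '0': {s0, s1, s3} → {s0, s1, s2, s3, s4}.
Read '1': {s0, s1, s2, s3, s4} → {s0, s1, s2, s3, s4}.
Read '0': {s0, s1, s2, s3, s4} → {s0, s1, s2, s3, s4}.
Read '0': {s0, s1, s2, s3, s4} → {s0, s1, s2, s3, s4}.
Read '2': {s0, s1, s2, s3, s4} → {s1, s2, s3, s4}.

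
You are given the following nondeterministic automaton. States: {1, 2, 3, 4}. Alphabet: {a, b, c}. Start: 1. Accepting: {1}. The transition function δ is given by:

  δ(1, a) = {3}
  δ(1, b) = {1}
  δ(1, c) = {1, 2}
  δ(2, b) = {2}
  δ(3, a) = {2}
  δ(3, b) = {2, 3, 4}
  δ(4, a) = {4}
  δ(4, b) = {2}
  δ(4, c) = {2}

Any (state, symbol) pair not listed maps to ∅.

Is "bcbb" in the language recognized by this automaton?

Start in {1}.
Read 'b': {1} → {1}.
Read 'c': {1} → {1, 2}.
Read 'b': {1, 2} → {1, 2}.
Read 'b': {1, 2} → {1, 2}.
The final set {1, 2} contains the accepting state 1.

Yes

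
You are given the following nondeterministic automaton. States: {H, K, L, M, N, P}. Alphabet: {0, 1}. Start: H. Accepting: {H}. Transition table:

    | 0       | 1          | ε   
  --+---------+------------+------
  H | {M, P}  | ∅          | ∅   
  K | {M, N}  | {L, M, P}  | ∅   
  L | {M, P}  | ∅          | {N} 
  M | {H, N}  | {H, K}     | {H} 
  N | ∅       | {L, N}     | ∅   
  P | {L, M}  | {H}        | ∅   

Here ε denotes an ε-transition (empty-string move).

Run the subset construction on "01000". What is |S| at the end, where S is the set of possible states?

5

Start in {H}.
Read '0': H→{M, P}; union {M, P}; ε-closure = {H, M, P}.
Read '1': H→∅, M→{H, K}, P→{H}; now {H, K}.
Read '0': H→{M, P}, K→{M, N}; union {M, N, P}; ε-closure = {H, M, N, P}.
Read '0': H→{M, P}, M→{H, N}, N→∅, P→{L, M}; now {H, L, M, N, P}.
Read '0': H→{M, P}, L→{M, P}, M→{H, N}, N→∅, P→{L, M}; now {H, L, M, N, P}.
That set has 5 states.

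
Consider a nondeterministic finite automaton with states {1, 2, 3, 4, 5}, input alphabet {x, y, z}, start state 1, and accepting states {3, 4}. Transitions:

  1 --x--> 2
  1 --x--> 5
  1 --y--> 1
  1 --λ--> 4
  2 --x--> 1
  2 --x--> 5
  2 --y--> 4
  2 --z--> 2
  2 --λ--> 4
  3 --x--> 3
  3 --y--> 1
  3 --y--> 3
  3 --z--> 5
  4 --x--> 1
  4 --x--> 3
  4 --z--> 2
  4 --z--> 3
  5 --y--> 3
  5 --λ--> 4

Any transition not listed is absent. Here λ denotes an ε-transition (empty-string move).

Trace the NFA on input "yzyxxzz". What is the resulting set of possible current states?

Start: ε-closure({1}) = {1, 4}.
Read 'y': 1→{1}, 4→∅; union {1}; ε-closure = {1, 4}.
Read 'z': 1→∅, 4→{2, 3}; union {2, 3}; ε-closure = {2, 3, 4}.
Read 'y': 2→{4}, 3→{1, 3}, 4→∅; now {1, 3, 4}.
Read 'x': 1→{2, 5}, 3→{3}, 4→{1, 3}; union {1, 2, 3, 5}; ε-closure = {1, 2, 3, 4, 5}.
Read 'x': 1→{2, 5}, 2→{1, 5}, 3→{3}, 4→{1, 3}, 5→∅; union {1, 2, 3, 5}; ε-closure = {1, 2, 3, 4, 5}.
Read 'z': 1→∅, 2→{2}, 3→{5}, 4→{2, 3}, 5→∅; union {2, 3, 5}; ε-closure = {2, 3, 4, 5}.
Read 'z': 2→{2}, 3→{5}, 4→{2, 3}, 5→∅; union {2, 3, 5}; ε-closure = {2, 3, 4, 5}.

{2, 3, 4, 5}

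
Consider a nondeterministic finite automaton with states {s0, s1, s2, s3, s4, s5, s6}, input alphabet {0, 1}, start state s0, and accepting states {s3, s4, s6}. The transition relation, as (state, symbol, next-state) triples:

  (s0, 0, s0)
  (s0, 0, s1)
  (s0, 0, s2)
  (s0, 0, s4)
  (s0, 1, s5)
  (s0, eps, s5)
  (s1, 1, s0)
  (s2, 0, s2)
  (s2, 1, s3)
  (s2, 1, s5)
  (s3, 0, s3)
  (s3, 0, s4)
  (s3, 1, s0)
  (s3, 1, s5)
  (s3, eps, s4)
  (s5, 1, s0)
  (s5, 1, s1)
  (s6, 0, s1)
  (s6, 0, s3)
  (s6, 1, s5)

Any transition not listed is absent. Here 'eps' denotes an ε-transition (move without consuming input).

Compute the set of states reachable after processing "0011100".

Start: ε-closure({s0}) = {s0, s5}.
Read '0': s0→{s0, s1, s2, s4}, s5→∅; union {s0, s1, s2, s4}; ε-closure = {s0, s1, s2, s4, s5}.
Read '0': s0→{s0, s1, s2, s4}, s1→∅, s2→{s2}, s4→∅, s5→∅; union {s0, s1, s2, s4}; ε-closure = {s0, s1, s2, s4, s5}.
Read '1': s0→{s5}, s1→{s0}, s2→{s3, s5}, s4→∅, s5→{s0, s1}; union {s0, s1, s3, s5}; ε-closure = {s0, s1, s3, s4, s5}.
Read '1': s0→{s5}, s1→{s0}, s3→{s0, s5}, s4→∅, s5→{s0, s1}; now {s0, s1, s5}.
Read '1': s0→{s5}, s1→{s0}, s5→{s0, s1}; now {s0, s1, s5}.
Read '0': s0→{s0, s1, s2, s4}, s1→∅, s5→∅; union {s0, s1, s2, s4}; ε-closure = {s0, s1, s2, s4, s5}.
Read '0': s0→{s0, s1, s2, s4}, s1→∅, s2→{s2}, s4→∅, s5→∅; union {s0, s1, s2, s4}; ε-closure = {s0, s1, s2, s4, s5}.

{s0, s1, s2, s4, s5}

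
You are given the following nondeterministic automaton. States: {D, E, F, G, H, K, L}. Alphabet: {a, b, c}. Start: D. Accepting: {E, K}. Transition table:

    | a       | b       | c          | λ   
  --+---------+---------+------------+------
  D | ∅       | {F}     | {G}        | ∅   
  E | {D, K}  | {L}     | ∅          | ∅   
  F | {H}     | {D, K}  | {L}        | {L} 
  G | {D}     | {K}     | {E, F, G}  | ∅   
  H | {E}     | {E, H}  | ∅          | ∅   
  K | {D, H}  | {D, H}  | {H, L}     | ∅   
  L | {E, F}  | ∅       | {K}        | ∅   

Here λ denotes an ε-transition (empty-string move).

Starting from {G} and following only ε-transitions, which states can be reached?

{G}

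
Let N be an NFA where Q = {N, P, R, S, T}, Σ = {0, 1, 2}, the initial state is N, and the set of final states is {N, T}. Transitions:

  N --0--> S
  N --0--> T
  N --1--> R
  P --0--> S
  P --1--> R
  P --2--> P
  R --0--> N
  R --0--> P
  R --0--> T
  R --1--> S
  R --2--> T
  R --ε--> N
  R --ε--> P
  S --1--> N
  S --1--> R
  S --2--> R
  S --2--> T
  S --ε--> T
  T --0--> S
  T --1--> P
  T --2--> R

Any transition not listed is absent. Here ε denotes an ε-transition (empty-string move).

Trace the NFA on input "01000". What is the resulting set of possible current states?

{S, T}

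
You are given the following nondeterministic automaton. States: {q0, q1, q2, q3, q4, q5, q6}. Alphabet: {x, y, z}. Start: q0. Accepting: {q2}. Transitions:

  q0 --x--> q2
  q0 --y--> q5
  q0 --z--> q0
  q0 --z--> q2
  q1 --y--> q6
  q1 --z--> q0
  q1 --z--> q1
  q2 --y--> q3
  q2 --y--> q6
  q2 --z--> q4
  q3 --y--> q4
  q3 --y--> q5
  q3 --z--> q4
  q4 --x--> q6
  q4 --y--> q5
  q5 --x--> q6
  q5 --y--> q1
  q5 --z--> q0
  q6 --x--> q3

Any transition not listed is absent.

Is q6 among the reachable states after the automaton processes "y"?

Start in {q0}.
Read 'y': q0→{q5}; now {q5}.
State q6 is not in {q5}.

No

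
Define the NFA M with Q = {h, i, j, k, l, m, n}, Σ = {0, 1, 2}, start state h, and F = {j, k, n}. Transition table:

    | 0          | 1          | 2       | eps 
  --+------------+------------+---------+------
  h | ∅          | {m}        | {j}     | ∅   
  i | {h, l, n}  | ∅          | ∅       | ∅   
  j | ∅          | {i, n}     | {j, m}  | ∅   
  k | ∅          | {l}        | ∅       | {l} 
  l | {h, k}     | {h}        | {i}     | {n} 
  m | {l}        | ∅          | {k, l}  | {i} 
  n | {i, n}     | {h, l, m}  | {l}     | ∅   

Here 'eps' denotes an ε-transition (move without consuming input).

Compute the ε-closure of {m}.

Begin with {m}.
ε-move m → i; add i.

{i, m}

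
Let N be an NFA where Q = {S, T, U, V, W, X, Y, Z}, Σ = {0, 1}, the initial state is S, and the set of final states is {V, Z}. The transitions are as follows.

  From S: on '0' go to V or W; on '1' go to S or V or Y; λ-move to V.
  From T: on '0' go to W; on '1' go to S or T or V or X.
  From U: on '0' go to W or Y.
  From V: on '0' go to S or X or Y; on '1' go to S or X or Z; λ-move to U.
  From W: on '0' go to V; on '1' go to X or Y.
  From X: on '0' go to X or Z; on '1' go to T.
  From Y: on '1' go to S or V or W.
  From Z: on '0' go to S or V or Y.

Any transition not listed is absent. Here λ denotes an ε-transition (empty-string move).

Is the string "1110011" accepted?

Yes

Start: ε-closure({S}) = {S, U, V}.
Read '1': S→{S, V, Y}, U→∅, V→{S, X, Z}; union {S, V, X, Y, Z}; ε-closure = {S, U, V, X, Y, Z}.
Read '1': S→{S, V, Y}, U→∅, V→{S, X, Z}, X→{T}, Y→{S, V, W}, Z→∅; union {S, T, V, W, X, Y, Z}; ε-closure = {S, T, U, V, W, X, Y, Z}.
Read '1': S→{S, V, Y}, T→{S, T, V, X}, U→∅, V→{S, X, Z}, W→{X, Y}, X→{T}, Y→{S, V, W}, Z→∅; union {S, T, V, W, X, Y, Z}; ε-closure = {S, T, U, V, W, X, Y, Z}.
Read '0': S→{V, W}, T→{W}, U→{W, Y}, V→{S, X, Y}, W→{V}, X→{X, Z}, Y→∅, Z→{S, V, Y}; union {S, V, W, X, Y, Z}; ε-closure = {S, U, V, W, X, Y, Z}.
Read '0': S→{V, W}, U→{W, Y}, V→{S, X, Y}, W→{V}, X→{X, Z}, Y→∅, Z→{S, V, Y}; union {S, V, W, X, Y, Z}; ε-closure = {S, U, V, W, X, Y, Z}.
Read '1': S→{S, V, Y}, U→∅, V→{S, X, Z}, W→{X, Y}, X→{T}, Y→{S, V, W}, Z→∅; union {S, T, V, W, X, Y, Z}; ε-closure = {S, T, U, V, W, X, Y, Z}.
Read '1': S→{S, V, Y}, T→{S, T, V, X}, U→∅, V→{S, X, Z}, W→{X, Y}, X→{T}, Y→{S, V, W}, Z→∅; union {S, T, V, W, X, Y, Z}; ε-closure = {S, T, U, V, W, X, Y, Z}.
The final set {S, T, U, V, W, X, Y, Z} contains the accepting states V, Z.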